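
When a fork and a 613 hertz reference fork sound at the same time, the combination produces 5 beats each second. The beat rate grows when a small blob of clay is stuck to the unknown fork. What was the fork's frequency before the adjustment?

608 Hz

|f − 613| = 5, so the fork was at either 608 Hz or 618 Hz.
Adding mass to a fork lowers its frequency; the adjustment lowers the fork's frequency.
The beat rate rose, so the adjustment moved the fork further from 613 Hz — it was already below the reference.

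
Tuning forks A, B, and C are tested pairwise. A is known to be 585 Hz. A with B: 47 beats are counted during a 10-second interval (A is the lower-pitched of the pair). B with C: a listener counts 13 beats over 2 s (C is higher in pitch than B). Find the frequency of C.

596.2 Hz

A–B: Beat frequency = 47/10 = 4.7 Hz.
B is above A, so f_B = 585 + 4.7 = 589.7 Hz.
B–C: Beat frequency = 13/2 = 6.5 Hz.
C is above B, so f_C = 589.7 + 6.5 = 596.2 Hz.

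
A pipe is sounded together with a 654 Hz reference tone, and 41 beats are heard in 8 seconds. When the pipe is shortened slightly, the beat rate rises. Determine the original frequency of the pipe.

Beat frequency = 41/8 = 5.125 Hz.
|f − 654| = 5.125, so the pipe was at either 648.875 Hz or 659.125 Hz.
A shorter pipe has a higher fundamental; the adjustment raises the pipe's frequency.
The beat rate rose, so the adjustment moved the pipe further from 654 Hz — it was already above the reference.

659.125 Hz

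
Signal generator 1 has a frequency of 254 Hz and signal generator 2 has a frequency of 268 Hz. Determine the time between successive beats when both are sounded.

f_beat = |254 − 268| = 14 Hz.
Beat period T = 1 / f_beat = 1 / 14 s.

0.071 s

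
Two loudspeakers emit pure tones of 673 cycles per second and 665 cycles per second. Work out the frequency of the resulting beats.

8 Hz

The beat frequency equals the magnitude of the frequency difference.
|673 − 665| = 8 Hz.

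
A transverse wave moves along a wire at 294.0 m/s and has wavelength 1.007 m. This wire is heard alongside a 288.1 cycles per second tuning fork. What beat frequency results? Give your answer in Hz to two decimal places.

Source frequency f = v/λ = 294.0/1.007 = 291.9563 Hz.
f_beat = |291.9563 − 288.1| = 3.86 Hz.

3.86 Hz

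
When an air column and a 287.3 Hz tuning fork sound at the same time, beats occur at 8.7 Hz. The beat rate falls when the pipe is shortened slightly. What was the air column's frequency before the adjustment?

278.6 Hz

|f − 287.3| = 8.7, so the air column was at either 278.6 Hz or 296 Hz.
A shorter pipe has a higher fundamental; the adjustment raises the air column's frequency.
The beat rate fell, so the adjustment moved the air column toward 287.3 Hz — it must have started below the reference.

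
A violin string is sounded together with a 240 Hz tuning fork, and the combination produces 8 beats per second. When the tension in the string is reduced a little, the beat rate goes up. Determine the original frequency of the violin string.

|f − 240| = 8, so the violin string was at either 232 Hz or 248 Hz.
Lower tension means lower frequency; the adjustment lowers the violin string's frequency.
The beat rate rose, so the adjustment moved the violin string further from 240 Hz — it was already below the reference.

232 Hz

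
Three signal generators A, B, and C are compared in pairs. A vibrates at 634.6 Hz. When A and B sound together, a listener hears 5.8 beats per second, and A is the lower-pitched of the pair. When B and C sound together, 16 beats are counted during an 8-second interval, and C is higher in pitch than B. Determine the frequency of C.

642.4 Hz

B is above A, so f_B = 634.6 + 5.8 = 640.4 Hz.
B–C: Beat frequency = 16/8 = 2 Hz.
C is above B, so f_C = 640.4 + 2 = 642.4 Hz.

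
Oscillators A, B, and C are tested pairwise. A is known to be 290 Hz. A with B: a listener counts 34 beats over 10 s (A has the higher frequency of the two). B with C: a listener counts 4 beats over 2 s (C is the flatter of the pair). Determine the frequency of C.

A–B: Beat frequency = 34/10 = 3.4 Hz.
B is below A, so f_B = 290 − 3.4 = 286.6 Hz.
B–C: Beat frequency = 4/2 = 2 Hz.
C is below B, so f_C = 286.6 − 2 = 284.6 Hz.

284.6 Hz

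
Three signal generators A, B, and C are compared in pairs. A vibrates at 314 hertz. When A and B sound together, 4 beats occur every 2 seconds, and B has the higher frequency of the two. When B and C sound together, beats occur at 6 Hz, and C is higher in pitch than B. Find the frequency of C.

A–B: Beat frequency = 4/2 = 2 Hz.
B is above A, so f_B = 314 + 2 = 316 Hz.
C is above B, so f_C = 316 + 6 = 322 Hz.

322 Hz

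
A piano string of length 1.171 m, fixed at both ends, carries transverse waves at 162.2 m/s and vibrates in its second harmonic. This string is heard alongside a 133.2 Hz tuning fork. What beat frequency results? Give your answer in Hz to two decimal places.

5.31 Hz

For a string fixed at both ends, f_n = n·v/(2L) = 2·162.2/(2·1.171) = 138.5141 Hz.
f_beat = |138.5141 − 133.2| = 5.31 Hz.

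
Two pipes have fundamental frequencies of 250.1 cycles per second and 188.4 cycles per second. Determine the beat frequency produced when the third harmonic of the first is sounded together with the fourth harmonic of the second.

3.3 Hz

Third harmonic of the first: 3·250.1 = 750.3 Hz.
Fourth harmonic of the second: 4·188.4 = 753.6 Hz.
f_beat = |750.3 − 753.6| = 3.3 Hz.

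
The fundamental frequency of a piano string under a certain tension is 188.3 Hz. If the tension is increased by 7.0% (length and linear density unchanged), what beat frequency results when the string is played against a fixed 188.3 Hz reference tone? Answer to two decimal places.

6.48 Hz

For a string, f ∝ √T, so the new frequency is 188.3·√1.070 = 194.7790 Hz.
f_beat = |194.7790 − 188.3| = 6.48 Hz.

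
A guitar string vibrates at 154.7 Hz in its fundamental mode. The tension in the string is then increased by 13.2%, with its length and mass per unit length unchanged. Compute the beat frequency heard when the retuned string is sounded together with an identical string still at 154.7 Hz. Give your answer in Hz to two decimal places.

For a string, f ∝ √T, so the new frequency is 154.7·√1.132 = 164.5938 Hz.
f_beat = |164.5938 − 154.7| = 9.89 Hz.

9.89 Hz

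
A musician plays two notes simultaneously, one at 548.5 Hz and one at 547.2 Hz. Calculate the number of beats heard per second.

The beat frequency equals the magnitude of the frequency difference.
|548.5 − 547.2| = 1.3 Hz.

1.3 Hz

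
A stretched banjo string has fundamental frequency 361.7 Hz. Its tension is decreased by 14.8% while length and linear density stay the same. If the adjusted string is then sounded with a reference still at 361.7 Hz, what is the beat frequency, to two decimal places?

For a string, f ∝ √T, so the new frequency is 361.7·√0.852 = 333.8630 Hz.
f_beat = |333.8630 − 361.7| = 27.84 Hz.

27.84 Hz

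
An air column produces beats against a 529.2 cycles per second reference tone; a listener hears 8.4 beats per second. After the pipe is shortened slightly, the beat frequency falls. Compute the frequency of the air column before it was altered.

520.8 Hz

|f − 529.2| = 8.4, so the air column was at either 520.8 Hz or 537.6 Hz.
A shorter pipe has a higher fundamental; the adjustment raises the air column's frequency.
The beat rate fell, so the adjustment moved the air column toward 529.2 Hz — it must have started below the reference.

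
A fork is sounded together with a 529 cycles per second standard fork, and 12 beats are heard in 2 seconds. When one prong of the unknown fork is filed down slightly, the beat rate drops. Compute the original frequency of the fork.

Beat frequency = 12/2 = 6 Hz.
|f − 529| = 6, so the fork was at either 523 Hz or 535 Hz.
Filing a prong removes mass and raises the fork's frequency; the adjustment raises the fork's frequency.
The beat rate fell, so the adjustment moved the fork toward 529 Hz — it must have started below the reference.

523 Hz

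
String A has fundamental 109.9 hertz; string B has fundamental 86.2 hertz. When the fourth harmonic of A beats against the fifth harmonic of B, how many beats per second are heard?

8.6 Hz

Fourth harmonic of the first: 4·109.9 = 439.6 Hz.
Fifth harmonic of the second: 5·86.2 = 431.0 Hz.
f_beat = |439.6 − 431.0| = 8.6 Hz.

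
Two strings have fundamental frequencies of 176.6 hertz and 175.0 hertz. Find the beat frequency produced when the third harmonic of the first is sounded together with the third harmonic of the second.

Third harmonic of the first: 3·176.6 = 529.8 Hz.
Third harmonic of the second: 3·175.0 = 525.0 Hz.
f_beat = |529.8 − 525.0| = 4.8 Hz.

4.8 Hz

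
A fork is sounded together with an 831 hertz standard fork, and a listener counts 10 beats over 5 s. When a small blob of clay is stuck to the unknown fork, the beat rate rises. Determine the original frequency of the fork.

829 Hz

Beat frequency = 10/5 = 2 Hz.
|f − 831| = 2, so the fork was at either 829 Hz or 833 Hz.
Adding mass to a fork lowers its frequency; the adjustment lowers the fork's frequency.
The beat rate rose, so the adjustment moved the fork further from 831 Hz — it was already below the reference.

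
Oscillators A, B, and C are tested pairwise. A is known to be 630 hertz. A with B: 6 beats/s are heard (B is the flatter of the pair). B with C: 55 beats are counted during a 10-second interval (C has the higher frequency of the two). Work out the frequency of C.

629.5 Hz

B is below A, so f_B = 630 − 6 = 624 Hz.
B–C: Beat frequency = 55/10 = 5.5 Hz.
C is above B, so f_C = 624 + 5.5 = 629.5 Hz.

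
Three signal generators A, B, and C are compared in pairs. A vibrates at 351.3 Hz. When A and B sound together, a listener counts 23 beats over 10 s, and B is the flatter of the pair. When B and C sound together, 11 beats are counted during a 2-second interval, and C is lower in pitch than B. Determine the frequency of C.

343.5 Hz

A–B: Beat frequency = 23/10 = 2.3 Hz.
B is below A, so f_B = 351.3 − 2.3 = 349 Hz.
B–C: Beat frequency = 11/2 = 5.5 Hz.
C is below B, so f_C = 349 − 5.5 = 343.5 Hz.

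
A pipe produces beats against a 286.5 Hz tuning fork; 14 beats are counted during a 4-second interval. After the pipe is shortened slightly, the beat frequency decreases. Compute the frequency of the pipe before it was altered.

283 Hz

Beat frequency = 14/4 = 3.5 Hz.
|f − 286.5| = 3.5, so the pipe was at either 283 Hz or 290 Hz.
A shorter pipe has a higher fundamental; the adjustment raises the pipe's frequency.
The beat rate fell, so the adjustment moved the pipe toward 286.5 Hz — it must have started below the reference.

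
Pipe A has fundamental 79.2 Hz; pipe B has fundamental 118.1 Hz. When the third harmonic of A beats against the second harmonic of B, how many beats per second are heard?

1.4 Hz

Third harmonic of the first: 3·79.2 = 237.6 Hz.
Second harmonic of the second: 2·118.1 = 236.2 Hz.
f_beat = |237.6 − 236.2| = 1.4 Hz.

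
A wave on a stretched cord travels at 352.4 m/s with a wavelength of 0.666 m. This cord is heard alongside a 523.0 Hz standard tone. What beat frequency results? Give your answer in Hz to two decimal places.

Source frequency f = v/λ = 352.4/0.666 = 529.1291 Hz.
f_beat = |529.1291 − 523.0| = 6.13 Hz.

6.13 Hz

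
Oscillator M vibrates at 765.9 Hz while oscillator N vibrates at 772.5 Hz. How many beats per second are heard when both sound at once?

6.6 Hz

f_beat = |f₁ − f₂|.
|765.9 − 772.5| = 6.6 Hz.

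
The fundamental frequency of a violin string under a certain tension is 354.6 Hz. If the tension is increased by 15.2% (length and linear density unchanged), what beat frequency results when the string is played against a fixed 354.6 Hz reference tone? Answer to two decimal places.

For a string, f ∝ √T, so the new frequency is 354.6·√1.152 = 380.5967 Hz.
f_beat = |380.5967 − 354.6| = 26.00 Hz.

26.00 Hz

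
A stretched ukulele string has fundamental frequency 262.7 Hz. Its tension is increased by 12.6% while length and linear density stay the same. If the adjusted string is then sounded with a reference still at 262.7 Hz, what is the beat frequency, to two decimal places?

16.06 Hz

For a string, f ∝ √T, so the new frequency is 262.7·√1.126 = 278.7592 Hz.
f_beat = |278.7592 − 262.7| = 16.06 Hz.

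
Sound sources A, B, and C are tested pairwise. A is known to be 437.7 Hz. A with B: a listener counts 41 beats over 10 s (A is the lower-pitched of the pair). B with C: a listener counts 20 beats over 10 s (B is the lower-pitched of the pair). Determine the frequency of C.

A–B: Beat frequency = 41/10 = 4.1 Hz.
B is above A, so f_B = 437.7 + 4.1 = 441.8 Hz.
B–C: Beat frequency = 20/10 = 2 Hz.
C is above B, so f_C = 441.8 + 2 = 443.8 Hz.

443.8 Hz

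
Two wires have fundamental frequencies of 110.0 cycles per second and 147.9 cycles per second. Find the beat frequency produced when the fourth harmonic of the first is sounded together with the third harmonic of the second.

3.7 Hz

Fourth harmonic of the first: 4·110.0 = 440.0 Hz.
Third harmonic of the second: 3·147.9 = 443.7 Hz.
f_beat = |440.0 − 443.7| = 3.7 Hz.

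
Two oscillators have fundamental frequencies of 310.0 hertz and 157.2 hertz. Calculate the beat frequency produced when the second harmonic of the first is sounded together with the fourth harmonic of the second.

Second harmonic of the first: 2·310.0 = 620.0 Hz.
Fourth harmonic of the second: 4·157.2 = 628.8 Hz.
f_beat = |620.0 − 628.8| = 8.8 Hz.

8.8 Hz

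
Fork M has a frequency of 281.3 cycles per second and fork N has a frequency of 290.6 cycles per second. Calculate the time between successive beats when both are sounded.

0.108 s

f_beat = |281.3 − 290.6| = 9.3 Hz.
Beat period T = 1 / f_beat = 1 / 9.3 s.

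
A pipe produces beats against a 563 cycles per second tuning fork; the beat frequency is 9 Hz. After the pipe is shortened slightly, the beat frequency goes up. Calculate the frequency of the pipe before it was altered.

|f − 563| = 9, so the pipe was at either 554 Hz or 572 Hz.
A shorter pipe has a higher fundamental; the adjustment raises the pipe's frequency.
The beat rate rose, so the adjustment moved the pipe further from 563 Hz — it was already above the reference.

572 Hz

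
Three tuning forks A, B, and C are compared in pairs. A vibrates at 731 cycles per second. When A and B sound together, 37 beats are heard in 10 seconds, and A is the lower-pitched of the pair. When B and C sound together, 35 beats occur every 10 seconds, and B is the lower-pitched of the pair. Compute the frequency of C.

738.2 Hz

A–B: Beat frequency = 37/10 = 3.7 Hz.
B is above A, so f_B = 731 + 3.7 = 734.7 Hz.
B–C: Beat frequency = 35/10 = 3.5 Hz.
C is above B, so f_C = 734.7 + 3.5 = 738.2 Hz.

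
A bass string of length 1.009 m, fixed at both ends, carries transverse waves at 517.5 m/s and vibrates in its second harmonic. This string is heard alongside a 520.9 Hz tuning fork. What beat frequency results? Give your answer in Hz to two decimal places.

8.02 Hz

For a string fixed at both ends, f_n = n·v/(2L) = 2·517.5/(2·1.009) = 512.8840 Hz.
f_beat = |512.8840 − 520.9| = 8.02 Hz.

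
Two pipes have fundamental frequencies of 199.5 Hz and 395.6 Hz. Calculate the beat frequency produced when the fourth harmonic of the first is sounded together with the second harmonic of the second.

6.8 Hz

Fourth harmonic of the first: 4·199.5 = 798.0 Hz.
Second harmonic of the second: 2·395.6 = 791.2 Hz.
f_beat = |798.0 − 791.2| = 6.8 Hz.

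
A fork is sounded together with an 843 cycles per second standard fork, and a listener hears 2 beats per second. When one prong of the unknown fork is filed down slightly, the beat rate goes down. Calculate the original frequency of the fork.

|f − 843| = 2, so the fork was at either 841 Hz or 845 Hz.
Filing a prong removes mass and raises the fork's frequency; the adjustment raises the fork's frequency.
The beat rate fell, so the adjustment moved the fork toward 843 Hz — it must have started below the reference.

841 Hz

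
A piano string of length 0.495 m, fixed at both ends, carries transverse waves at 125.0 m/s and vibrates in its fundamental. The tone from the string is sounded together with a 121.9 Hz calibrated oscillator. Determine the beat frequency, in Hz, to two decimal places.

4.36 Hz

For a string fixed at both ends, f_n = n·v/(2L) = 1·125.0/(2·0.495) = 126.2626 Hz.
f_beat = |126.2626 − 121.9| = 4.36 Hz.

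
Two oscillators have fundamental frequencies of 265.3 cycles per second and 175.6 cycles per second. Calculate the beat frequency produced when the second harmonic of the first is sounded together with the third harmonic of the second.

Second harmonic of the first: 2·265.3 = 530.6 Hz.
Third harmonic of the second: 3·175.6 = 526.8 Hz.
f_beat = |530.6 − 526.8| = 3.8 Hz.

3.8 Hz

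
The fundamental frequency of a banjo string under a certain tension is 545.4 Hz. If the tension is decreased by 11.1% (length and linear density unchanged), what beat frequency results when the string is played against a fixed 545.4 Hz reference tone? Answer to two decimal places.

For a string, f ∝ √T, so the new frequency is 545.4·√0.889 = 514.2402 Hz.
f_beat = |514.2402 − 545.4| = 31.16 Hz.

31.16 Hz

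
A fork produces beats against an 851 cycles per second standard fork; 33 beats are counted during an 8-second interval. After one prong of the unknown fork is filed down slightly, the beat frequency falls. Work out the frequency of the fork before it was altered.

846.875 Hz

Beat frequency = 33/8 = 4.125 Hz.
|f − 851| = 4.125, so the fork was at either 846.875 Hz or 855.125 Hz.
Filing a prong removes mass and raises the fork's frequency; the adjustment raises the fork's frequency.
The beat rate fell, so the adjustment moved the fork toward 851 Hz — it must have started below the reference.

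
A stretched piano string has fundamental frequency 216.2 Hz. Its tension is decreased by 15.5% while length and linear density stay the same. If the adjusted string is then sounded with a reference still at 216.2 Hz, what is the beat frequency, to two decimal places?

For a string, f ∝ √T, so the new frequency is 216.2·√0.845 = 198.7394 Hz.
f_beat = |198.7394 − 216.2| = 17.46 Hz.

17.46 Hz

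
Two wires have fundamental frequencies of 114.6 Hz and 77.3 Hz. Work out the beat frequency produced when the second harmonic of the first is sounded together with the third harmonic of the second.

2.7 Hz

Second harmonic of the first: 2·114.6 = 229.2 Hz.
Third harmonic of the second: 3·77.3 = 231.9 Hz.
f_beat = |229.2 − 231.9| = 2.7 Hz.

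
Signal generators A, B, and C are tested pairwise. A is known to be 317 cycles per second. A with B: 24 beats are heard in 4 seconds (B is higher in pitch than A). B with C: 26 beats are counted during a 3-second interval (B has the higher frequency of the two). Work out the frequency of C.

A–B: Beat frequency = 24/4 = 6 Hz.
B is above A, so f_B = 317 + 6 = 323 Hz.
B–C: Beat frequency = 26/3 = 8.6667 Hz.
C is below B, so f_C = 323 − 8.6667 = 314.3333 Hz.

314.3333 Hz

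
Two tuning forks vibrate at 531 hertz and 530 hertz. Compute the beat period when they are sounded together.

f_beat = |531 − 530| = 1 Hz.
Beat period T = 1 / f_beat = 1 / 1 s.

1.000 s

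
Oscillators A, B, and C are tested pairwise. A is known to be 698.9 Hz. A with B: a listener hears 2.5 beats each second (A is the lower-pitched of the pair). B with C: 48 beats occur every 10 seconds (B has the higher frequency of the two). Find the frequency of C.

696.6 Hz

B is above A, so f_B = 698.9 + 2.5 = 701.4 Hz.
B–C: Beat frequency = 48/10 = 4.8 Hz.
C is below B, so f_C = 701.4 − 4.8 = 696.6 Hz.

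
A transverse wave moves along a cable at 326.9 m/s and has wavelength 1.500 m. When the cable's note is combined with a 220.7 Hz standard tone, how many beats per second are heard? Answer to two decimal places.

2.77 Hz

Source frequency f = v/λ = 326.9/1.500 = 217.9333 Hz.
f_beat = |217.9333 − 220.7| = 2.77 Hz.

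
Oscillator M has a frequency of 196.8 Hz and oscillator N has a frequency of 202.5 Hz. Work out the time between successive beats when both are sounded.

f_beat = |196.8 − 202.5| = 5.7 Hz.
Beat period T = 1 / f_beat = 1 / 5.7 s.

0.175 s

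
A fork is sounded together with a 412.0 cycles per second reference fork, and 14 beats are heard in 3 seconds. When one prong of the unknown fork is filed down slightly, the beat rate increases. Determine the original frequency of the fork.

Beat frequency = 14/3 = 4.6667 Hz.
|f − 412.0| = 4.6667, so the fork was at either 407.3333 Hz or 416.6667 Hz.
Filing a prong removes mass and raises the fork's frequency; the adjustment raises the fork's frequency.
The beat rate rose, so the adjustment moved the fork further from 412.0 Hz — it was already above the reference.

416.6667 Hz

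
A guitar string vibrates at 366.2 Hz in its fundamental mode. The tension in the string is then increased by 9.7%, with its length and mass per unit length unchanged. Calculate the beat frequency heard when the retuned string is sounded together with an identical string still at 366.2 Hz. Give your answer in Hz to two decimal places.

17.35 Hz

For a string, f ∝ √T, so the new frequency is 366.2·√1.097 = 383.5497 Hz.
f_beat = |383.5497 − 366.2| = 17.35 Hz.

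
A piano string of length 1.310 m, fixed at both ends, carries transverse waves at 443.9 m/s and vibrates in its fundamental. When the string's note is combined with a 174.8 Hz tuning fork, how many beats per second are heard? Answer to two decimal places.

5.37 Hz

For a string fixed at both ends, f_n = n·v/(2L) = 1·443.9/(2·1.310) = 169.4275 Hz.
f_beat = |169.4275 − 174.8| = 5.37 Hz.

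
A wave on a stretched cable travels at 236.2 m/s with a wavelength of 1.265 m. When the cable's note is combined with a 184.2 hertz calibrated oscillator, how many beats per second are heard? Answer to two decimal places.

Source frequency f = v/λ = 236.2/1.265 = 186.7194 Hz.
f_beat = |186.7194 − 184.2| = 2.52 Hz.

2.52 Hz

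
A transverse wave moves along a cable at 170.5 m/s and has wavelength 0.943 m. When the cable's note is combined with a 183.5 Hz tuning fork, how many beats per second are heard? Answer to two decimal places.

2.69 Hz

Source frequency f = v/λ = 170.5/0.943 = 180.8059 Hz.
f_beat = |180.8059 − 183.5| = 2.69 Hz.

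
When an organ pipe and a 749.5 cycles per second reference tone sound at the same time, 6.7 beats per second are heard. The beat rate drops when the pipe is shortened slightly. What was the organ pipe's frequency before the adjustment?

|f − 749.5| = 6.7, so the organ pipe was at either 742.8 Hz or 756.2 Hz.
A shorter pipe has a higher fundamental; the adjustment raises the organ pipe's frequency.
The beat rate fell, so the adjustment moved the organ pipe toward 749.5 Hz — it must have started below the reference.

742.8 Hz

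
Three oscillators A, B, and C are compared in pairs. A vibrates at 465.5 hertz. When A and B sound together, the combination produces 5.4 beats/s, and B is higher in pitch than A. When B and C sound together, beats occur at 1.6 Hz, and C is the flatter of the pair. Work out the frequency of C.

469.3 Hz

B is above A, so f_B = 465.5 + 5.4 = 470.9 Hz.
C is below B, so f_C = 470.9 − 1.6 = 469.3 Hz.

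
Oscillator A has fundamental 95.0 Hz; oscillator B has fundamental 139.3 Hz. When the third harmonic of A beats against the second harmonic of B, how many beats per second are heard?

6.4 Hz

Third harmonic of the first: 3·95.0 = 285.0 Hz.
Second harmonic of the second: 2·139.3 = 278.6 Hz.
f_beat = |285.0 − 278.6| = 6.4 Hz.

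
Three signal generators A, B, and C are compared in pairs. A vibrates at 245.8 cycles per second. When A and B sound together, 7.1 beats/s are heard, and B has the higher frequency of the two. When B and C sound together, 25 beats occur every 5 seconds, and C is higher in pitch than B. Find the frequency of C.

257.9 Hz

B is above A, so f_B = 245.8 + 7.1 = 252.9 Hz.
B–C: Beat frequency = 25/5 = 5 Hz.
C is above B, so f_C = 252.9 + 5 = 257.9 Hz.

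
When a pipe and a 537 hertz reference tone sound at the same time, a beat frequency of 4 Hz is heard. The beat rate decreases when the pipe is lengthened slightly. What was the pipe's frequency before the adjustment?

|f − 537| = 4, so the pipe was at either 533 Hz or 541 Hz.
A longer pipe has a lower fundamental; the adjustment lowers the pipe's frequency.
The beat rate fell, so the adjustment moved the pipe toward 537 Hz — it must have started above the reference.

541 Hz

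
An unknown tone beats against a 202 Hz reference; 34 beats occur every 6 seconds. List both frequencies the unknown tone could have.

Beat frequency = 34/6 = 5.6667 Hz.
|f − 202| = 5.6667, so f = 202 ± 5.6667.

196.3333 Hz or 207.6667 Hz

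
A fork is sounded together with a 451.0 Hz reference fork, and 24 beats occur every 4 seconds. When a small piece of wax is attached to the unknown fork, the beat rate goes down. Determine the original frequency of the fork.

Beat frequency = 24/4 = 6 Hz.
|f − 451.0| = 6, so the fork was at either 445 Hz or 457 Hz.
Loading a fork with wax lowers its frequency; the adjustment lowers the fork's frequency.
The beat rate fell, so the adjustment moved the fork toward 451.0 Hz — it must have started above the reference.

457 Hz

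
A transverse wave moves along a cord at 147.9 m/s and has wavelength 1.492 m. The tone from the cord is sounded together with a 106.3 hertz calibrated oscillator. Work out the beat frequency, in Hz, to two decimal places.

Source frequency f = v/λ = 147.9/1.492 = 99.1287 Hz.
f_beat = |99.1287 − 106.3| = 7.17 Hz.

7.17 Hz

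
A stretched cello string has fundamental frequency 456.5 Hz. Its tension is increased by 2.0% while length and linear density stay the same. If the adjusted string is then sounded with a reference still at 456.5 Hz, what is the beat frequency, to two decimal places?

For a string, f ∝ √T, so the new frequency is 456.5·√1.020 = 461.0424 Hz.
f_beat = |461.0424 − 456.5| = 4.54 Hz.

4.54 Hz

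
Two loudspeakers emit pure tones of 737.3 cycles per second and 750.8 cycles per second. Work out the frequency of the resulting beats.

13.5 Hz

f_beat = |f₁ − f₂|.
|737.3 − 750.8| = 13.5 Hz.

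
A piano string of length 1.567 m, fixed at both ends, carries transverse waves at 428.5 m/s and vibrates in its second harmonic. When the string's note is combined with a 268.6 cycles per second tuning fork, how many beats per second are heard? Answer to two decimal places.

For a string fixed at both ends, f_n = n·v/(2L) = 2·428.5/(2·1.567) = 273.4525 Hz.
f_beat = |273.4525 − 268.6| = 4.85 Hz.

4.85 Hz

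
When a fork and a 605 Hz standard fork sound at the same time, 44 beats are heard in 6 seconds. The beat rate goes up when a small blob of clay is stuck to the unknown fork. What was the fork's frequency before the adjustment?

Beat frequency = 44/6 = 7.3333 Hz.
|f − 605| = 7.3333, so the fork was at either 597.6667 Hz or 612.3333 Hz.
Adding mass to a fork lowers its frequency; the adjustment lowers the fork's frequency.
The beat rate rose, so the adjustment moved the fork further from 605 Hz — it was already below the reference.

597.6667 Hz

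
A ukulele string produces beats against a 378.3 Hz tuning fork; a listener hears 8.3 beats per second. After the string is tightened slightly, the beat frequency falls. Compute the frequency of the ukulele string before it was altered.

370 Hz

|f − 378.3| = 8.3, so the ukulele string was at either 370 Hz or 386.6 Hz.
Increasing tension raises a string's frequency; the adjustment raises the ukulele string's frequency.
The beat rate fell, so the adjustment moved the ukulele string toward 378.3 Hz — it must have started below the reference.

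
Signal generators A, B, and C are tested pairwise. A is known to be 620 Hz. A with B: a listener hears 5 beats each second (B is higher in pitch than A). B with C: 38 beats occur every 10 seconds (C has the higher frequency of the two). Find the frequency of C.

628.8 Hz

B is above A, so f_B = 620 + 5 = 625 Hz.
B–C: Beat frequency = 38/10 = 3.8 Hz.
C is above B, so f_C = 625 + 3.8 = 628.8 Hz.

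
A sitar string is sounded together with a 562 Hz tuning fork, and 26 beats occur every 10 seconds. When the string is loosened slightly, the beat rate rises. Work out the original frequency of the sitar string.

Beat frequency = 26/10 = 2.6 Hz.
|f − 562| = 2.6, so the sitar string was at either 559.4 Hz or 564.6 Hz.
Reducing tension lowers a string's frequency; the adjustment lowers the sitar string's frequency.
The beat rate rose, so the adjustment moved the sitar string further from 562 Hz — it was already below the reference.

559.4 Hz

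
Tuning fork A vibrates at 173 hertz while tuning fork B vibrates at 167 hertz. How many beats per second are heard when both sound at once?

Beats arise from superposition of two nearby frequencies; the beat rate is |f₁ − f₂|.
|173 − 167| = 6 Hz.

6 Hz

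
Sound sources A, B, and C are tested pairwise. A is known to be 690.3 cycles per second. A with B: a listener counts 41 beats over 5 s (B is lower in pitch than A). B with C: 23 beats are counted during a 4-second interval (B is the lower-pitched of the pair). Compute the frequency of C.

A–B: Beat frequency = 41/5 = 8.2 Hz.
B is below A, so f_B = 690.3 − 8.2 = 682.1 Hz.
B–C: Beat frequency = 23/4 = 5.75 Hz.
C is above B, so f_C = 682.1 + 5.75 = 687.85 Hz.

687.85 Hz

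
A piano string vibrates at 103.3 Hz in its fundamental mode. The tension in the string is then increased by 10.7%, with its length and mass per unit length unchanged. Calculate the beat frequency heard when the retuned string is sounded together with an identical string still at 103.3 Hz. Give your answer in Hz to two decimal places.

5.39 Hz

For a string, f ∝ √T, so the new frequency is 103.3·√1.107 = 108.6861 Hz.
f_beat = |108.6861 − 103.3| = 5.39 Hz.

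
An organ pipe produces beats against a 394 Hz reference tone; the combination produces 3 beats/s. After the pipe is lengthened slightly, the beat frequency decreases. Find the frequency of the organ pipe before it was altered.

397 Hz

|f − 394| = 3, so the organ pipe was at either 391 Hz or 397 Hz.
A longer pipe has a lower fundamental; the adjustment lowers the organ pipe's frequency.
The beat rate fell, so the adjustment moved the organ pipe toward 394 Hz — it must have started above the reference.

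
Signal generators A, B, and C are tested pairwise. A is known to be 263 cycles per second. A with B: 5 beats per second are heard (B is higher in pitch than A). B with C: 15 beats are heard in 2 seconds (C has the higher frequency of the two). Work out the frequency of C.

B is above A, so f_B = 263 + 5 = 268 Hz.
B–C: Beat frequency = 15/2 = 7.5 Hz.
C is above B, so f_C = 268 + 7.5 = 275.5 Hz.

275.5 Hz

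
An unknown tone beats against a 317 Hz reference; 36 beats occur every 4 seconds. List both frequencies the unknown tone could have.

308 Hz or 326 Hz

Beat frequency = 36/4 = 9 Hz.
|f − 317| = 9, so f = 317 ± 9.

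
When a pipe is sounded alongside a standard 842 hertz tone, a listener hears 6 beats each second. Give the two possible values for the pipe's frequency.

|f − 842| = 6, so f = 842 ± 6.

836 Hz or 848 Hz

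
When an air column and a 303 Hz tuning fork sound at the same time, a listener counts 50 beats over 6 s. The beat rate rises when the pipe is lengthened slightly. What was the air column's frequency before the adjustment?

Beat frequency = 50/6 = 8.3333 Hz.
|f − 303| = 8.3333, so the air column was at either 294.6667 Hz or 311.3333 Hz.
A longer pipe has a lower fundamental; the adjustment lowers the air column's frequency.
The beat rate rose, so the adjustment moved the air column further from 303 Hz — it was already below the reference.

294.6667 Hz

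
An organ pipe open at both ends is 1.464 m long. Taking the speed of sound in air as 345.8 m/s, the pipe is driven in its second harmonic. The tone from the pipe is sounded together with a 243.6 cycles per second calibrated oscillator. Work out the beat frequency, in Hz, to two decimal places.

Open pipe: f_n = n·v/(2L) = 2·345.8/(2·1.464) = 236.2022 Hz.
f_beat = |236.2022 − 243.6| = 7.40 Hz.

7.40 Hz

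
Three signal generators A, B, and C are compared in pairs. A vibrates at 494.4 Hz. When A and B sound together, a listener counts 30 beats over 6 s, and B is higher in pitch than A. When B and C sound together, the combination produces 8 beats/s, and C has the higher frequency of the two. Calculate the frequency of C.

A–B: Beat frequency = 30/6 = 5 Hz.
B is above A, so f_B = 494.4 + 5 = 499.4 Hz.
C is above B, so f_C = 499.4 + 8 = 507.4 Hz.

507.4 Hz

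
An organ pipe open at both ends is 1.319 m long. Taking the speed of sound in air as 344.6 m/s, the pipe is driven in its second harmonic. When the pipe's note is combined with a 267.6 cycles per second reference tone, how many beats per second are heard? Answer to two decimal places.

Open pipe: f_n = n·v/(2L) = 2·344.6/(2·1.319) = 261.2585 Hz.
f_beat = |261.2585 − 267.6| = 6.34 Hz.

6.34 Hz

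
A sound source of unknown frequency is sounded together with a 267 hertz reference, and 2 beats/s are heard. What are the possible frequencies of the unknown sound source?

265 Hz or 269 Hz

|f − 267| = 2, so f = 267 ± 2.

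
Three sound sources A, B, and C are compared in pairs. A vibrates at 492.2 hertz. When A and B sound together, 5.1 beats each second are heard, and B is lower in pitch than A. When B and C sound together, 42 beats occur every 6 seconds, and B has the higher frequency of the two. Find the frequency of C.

B is below A, so f_B = 492.2 − 5.1 = 487.1 Hz.
B–C: Beat frequency = 42/6 = 7 Hz.
C is below B, so f_C = 487.1 − 7 = 480.1 Hz.

480.1 Hz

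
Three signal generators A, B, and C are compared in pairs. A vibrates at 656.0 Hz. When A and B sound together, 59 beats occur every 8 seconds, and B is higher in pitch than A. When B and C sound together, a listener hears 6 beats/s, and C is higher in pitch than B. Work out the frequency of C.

A–B: Beat frequency = 59/8 = 7.375 Hz.
B is above A, so f_B = 656.0 + 7.375 = 663.375 Hz.
C is above B, so f_C = 663.375 + 6 = 669.375 Hz.

669.375 Hz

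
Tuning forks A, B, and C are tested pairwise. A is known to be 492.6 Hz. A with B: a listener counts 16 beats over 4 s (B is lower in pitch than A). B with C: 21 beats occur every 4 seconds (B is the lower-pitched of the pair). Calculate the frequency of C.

493.85 Hz

A–B: Beat frequency = 16/4 = 4 Hz.
B is below A, so f_B = 492.6 − 4 = 488.6 Hz.
B–C: Beat frequency = 21/4 = 5.25 Hz.
C is above B, so f_C = 488.6 + 5.25 = 493.85 Hz.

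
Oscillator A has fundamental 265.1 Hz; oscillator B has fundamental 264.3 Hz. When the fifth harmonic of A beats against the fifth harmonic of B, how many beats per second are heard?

4.0 Hz

Fifth harmonic of the first: 5·265.1 = 1325.5 Hz.
Fifth harmonic of the second: 5·264.3 = 1321.5 Hz.
f_beat = |1325.5 − 1321.5| = 4.0 Hz.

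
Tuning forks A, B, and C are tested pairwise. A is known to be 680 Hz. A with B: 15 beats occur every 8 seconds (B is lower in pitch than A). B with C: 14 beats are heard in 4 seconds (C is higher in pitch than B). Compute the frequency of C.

A–B: Beat frequency = 15/8 = 1.875 Hz.
B is below A, so f_B = 680 − 1.875 = 678.125 Hz.
B–C: Beat frequency = 14/4 = 3.5 Hz.
C is above B, so f_C = 678.125 + 3.5 = 681.625 Hz.

681.625 Hz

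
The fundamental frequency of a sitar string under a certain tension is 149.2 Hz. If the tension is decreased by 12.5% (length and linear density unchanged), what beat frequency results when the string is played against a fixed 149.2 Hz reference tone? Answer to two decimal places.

For a string, f ∝ √T, so the new frequency is 149.2·√0.875 = 139.5638 Hz.
f_beat = |139.5638 − 149.2| = 9.64 Hz.

9.64 Hz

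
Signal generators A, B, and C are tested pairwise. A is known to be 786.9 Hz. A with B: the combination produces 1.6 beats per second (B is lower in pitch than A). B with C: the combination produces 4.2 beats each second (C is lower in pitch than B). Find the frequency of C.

781.1 Hz

B is below A, so f_B = 786.9 − 1.6 = 785.3 Hz.
C is below B, so f_C = 785.3 − 4.2 = 781.1 Hz.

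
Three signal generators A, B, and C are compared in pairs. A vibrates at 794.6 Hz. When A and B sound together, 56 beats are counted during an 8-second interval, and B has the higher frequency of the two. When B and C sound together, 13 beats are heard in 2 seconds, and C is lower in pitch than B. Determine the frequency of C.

795.1 Hz

A–B: Beat frequency = 56/8 = 7 Hz.
B is above A, so f_B = 794.6 + 7 = 801.6 Hz.
B–C: Beat frequency = 13/2 = 6.5 Hz.
C is below B, so f_C = 801.6 − 6.5 = 795.1 Hz.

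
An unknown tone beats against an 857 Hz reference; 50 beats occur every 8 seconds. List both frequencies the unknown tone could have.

Beat frequency = 50/8 = 6.25 Hz.
|f − 857| = 6.25, so f = 857 ± 6.25.

850.75 Hz or 863.25 Hz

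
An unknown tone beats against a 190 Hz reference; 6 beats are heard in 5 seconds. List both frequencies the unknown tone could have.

Beat frequency = 6/5 = 1.2 Hz.
|f − 190| = 1.2, so f = 190 ± 1.2.

188.8 Hz or 191.2 Hz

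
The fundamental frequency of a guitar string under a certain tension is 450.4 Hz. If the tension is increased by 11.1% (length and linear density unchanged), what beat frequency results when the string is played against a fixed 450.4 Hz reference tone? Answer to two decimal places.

24.34 Hz

For a string, f ∝ √T, so the new frequency is 450.4·√1.111 = 474.7395 Hz.
f_beat = |474.7395 − 450.4| = 24.34 Hz.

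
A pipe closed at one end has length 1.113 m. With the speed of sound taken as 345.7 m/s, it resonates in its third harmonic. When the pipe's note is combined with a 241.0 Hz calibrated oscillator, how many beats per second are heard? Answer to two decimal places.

Closed pipe (odd harmonics): f_n = n·v/(4L) = 3·345.7/(4·1.113) = 232.9515 Hz.
f_beat = |232.9515 − 241.0| = 8.05 Hz.

8.05 Hz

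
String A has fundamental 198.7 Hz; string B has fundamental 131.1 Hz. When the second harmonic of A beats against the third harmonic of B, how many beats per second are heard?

Second harmonic of the first: 2·198.7 = 397.4 Hz.
Third harmonic of the second: 3·131.1 = 393.3 Hz.
f_beat = |397.4 − 393.3| = 4.1 Hz.

4.1 Hz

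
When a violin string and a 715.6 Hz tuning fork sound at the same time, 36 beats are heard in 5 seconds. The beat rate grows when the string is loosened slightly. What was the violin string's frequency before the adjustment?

708.4 Hz

Beat frequency = 36/5 = 7.2 Hz.
|f − 715.6| = 7.2, so the violin string was at either 708.4 Hz or 722.8 Hz.
Reducing tension lowers a string's frequency; the adjustment lowers the violin string's frequency.
The beat rate rose, so the adjustment moved the violin string further from 715.6 Hz — it was already below the reference.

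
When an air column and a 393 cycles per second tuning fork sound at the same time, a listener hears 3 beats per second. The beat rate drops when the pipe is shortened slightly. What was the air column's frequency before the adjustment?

|f − 393| = 3, so the air column was at either 390 Hz or 396 Hz.
A shorter pipe has a higher fundamental; the adjustment raises the air column's frequency.
The beat rate fell, so the adjustment moved the air column toward 393 Hz — it must have started below the reference.

390 Hz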